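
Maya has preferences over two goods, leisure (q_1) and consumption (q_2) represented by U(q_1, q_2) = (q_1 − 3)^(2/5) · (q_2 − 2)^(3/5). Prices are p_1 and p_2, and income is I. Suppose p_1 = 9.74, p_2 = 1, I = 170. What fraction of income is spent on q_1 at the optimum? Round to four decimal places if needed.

Discretionary income = 170 − 3·9.74 − 2·1 = 138.78; q_1* = 3 + 0.4·138.78/9.74 = 8.6994; q_2* = 2 + 0.6·138.78/1 = 85.268.
Expenditure on q_1: 9.74·8.6994 = 84.732; share = 0.4984.

share on q_1 = 0.4984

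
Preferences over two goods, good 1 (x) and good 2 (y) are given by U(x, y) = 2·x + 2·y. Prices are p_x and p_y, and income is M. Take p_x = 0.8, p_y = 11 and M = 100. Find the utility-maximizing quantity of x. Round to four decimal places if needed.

x* = 125

Linear utility — the consumer picks whichever good has higher MU/price: 2/0.8 = 2.5 vs 2/11 = 0.1818.
x gives more utility per dollar, so spend all income on x: x* = M/p_x, y* = 0.
Numerically: x* = 125, y* = 0.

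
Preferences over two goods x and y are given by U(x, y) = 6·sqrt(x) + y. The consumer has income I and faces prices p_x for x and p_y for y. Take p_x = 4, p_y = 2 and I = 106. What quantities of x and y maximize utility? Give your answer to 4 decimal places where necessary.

x* = 2.25, y* = 48.5

Utility is quasi-linear in y; the FOC for x is 3/√x = p_x/p_y.
Thus x* = (3·p_y/p_x)² — independent of I — with the rest of income spent on y.
Plugging in: x* = (3·2/4)² = 2.25, y* = 48.5.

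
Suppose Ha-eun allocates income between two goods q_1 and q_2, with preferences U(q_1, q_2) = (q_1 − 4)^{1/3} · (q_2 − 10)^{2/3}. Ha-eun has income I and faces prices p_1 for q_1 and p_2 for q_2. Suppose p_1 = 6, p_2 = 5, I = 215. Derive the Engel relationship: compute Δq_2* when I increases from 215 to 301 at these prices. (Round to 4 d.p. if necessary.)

Let q_1' = q_1−4, q_2' = q_2−10. MRS = (1/2)·q_2'/q_1' = p_1/p_2.
After buying the subsistence bundle (4, 10), a share 1/3 of the remaining income goes to q_1: q_1* = 4 + 1/3·(I − 4p_1 − 10p_2)/p_1.
Discretionary income = 215 − 4·6 − 10·5 = 141; q_2* = 10 + 2/3·141/5 = 28.8.
At I' = 301: q_2* = 40.2667. Change: 40.2667 − 28.8 = 11.4667.

Δq_2* = 11.4667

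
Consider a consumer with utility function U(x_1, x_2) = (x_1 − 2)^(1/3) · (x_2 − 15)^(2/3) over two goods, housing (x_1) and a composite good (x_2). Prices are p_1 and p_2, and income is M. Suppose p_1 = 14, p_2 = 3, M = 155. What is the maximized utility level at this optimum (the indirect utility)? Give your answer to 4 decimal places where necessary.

V = 8.6548

Let x_1' = x_1−2, x_2' = x_2−15. MRS = (1/2)·x_2'/x_1' = p_1/p_2.
Substituting into the budget: x_1* = 2 + 1/3·(M − 2·p_1 − 15·p_2)/p_1, and x_2* = 15 + 2/3·(…)/p_2.
Discretionary income = 155 − 2·14 − 15·3 = 82; x_1* = 2 + 1/3·82/14 = 3.9524; x_2* = 15 + 2/3·82/3 = 33.2222.
Utility at the optimum: U(3.9524, 33.2222) = 8.6548.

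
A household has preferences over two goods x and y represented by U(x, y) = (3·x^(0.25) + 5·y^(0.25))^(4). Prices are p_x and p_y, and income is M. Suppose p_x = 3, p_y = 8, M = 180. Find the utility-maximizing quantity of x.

x* = 24.7425

MU_x ∝ 3·x^(-0.75), MU_y ∝ 5·y^(-0.75), so MRS = (3/5)·(y/x)^(0.75) = p_x/p_y.
Solve for the ratio: y/x = [(5/3)·p_x/p_y]^(4/3).
With the ratio pinned down, the budget gives x* = M/(p_x + p_y·(y/x)) and y* = (y/x)·x*.
Numerically y/x = 0.534367, so x* = 180/(3 + 8·0.534367) = 24.7425.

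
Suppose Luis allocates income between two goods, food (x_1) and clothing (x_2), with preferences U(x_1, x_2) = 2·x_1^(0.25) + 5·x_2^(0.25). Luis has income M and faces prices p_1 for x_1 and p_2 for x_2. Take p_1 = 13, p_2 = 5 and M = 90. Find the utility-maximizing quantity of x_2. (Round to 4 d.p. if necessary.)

x_2* = 14.823

Substitute x_2 = (x_2/x_1)·x_1 into the budget: x_1* = M/(p_1 + p_2·(x_2/x_1)).
Numerically x_2/x_1 = 12.130661, so x_1* = 90/(13 + 5·12.130661) = 1.2219 and x_2* = 12.130661·1.2219 = 14.823.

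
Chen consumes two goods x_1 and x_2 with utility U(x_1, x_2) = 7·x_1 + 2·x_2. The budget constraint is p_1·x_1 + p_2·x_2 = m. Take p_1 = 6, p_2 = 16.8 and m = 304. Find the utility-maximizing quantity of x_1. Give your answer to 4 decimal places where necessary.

Perfect substitutes: compare marginal utility per dollar. 7/p_1 vs 2/p_2 → 1.1667 vs 0.119.
x_1 gives more utility per dollar, so spend all income on x_1: x_1* = m/p_1, x_2* = 0.
Numerically: x_1* = 50.6667, x_2* = 0.

x_1* = 50.6667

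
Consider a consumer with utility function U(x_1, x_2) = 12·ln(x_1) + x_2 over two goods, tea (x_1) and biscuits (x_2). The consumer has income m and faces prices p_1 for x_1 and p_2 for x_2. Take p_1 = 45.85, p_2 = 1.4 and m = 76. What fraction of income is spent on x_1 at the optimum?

Set MRS = p_1/p_2: (12/x_1)/1 = p_1/p_2.
So x_1*(p_1,p_2) = 12·p_2/p_1, independent of income; and x_2* = (m − 12·p_2)/p_2.
At the given prices: x_1* = 12·1.4/45.85 = 0.3664, and x_2* = 42.2857.
Expenditure on x_1: 45.85·0.3664 = 16.8; share = 0.2211.

share on x_1 = 0.2211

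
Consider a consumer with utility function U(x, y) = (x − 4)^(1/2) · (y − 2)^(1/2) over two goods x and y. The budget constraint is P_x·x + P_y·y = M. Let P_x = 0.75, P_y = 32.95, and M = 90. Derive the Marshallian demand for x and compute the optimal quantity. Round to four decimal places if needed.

x* = 18.0667

Discretionary income = 90 − 4·0.75 − 2·32.95 = 21.1; x* = 4 + 0.5·21.1/0.75 = 18.0667.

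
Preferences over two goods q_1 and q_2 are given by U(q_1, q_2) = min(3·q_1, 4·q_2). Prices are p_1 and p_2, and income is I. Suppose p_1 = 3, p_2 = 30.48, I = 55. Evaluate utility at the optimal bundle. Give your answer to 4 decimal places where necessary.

Leontief preferences: the optimum is at the kink where q_1/4 = q_2/3, i.e. q_2 = (3/4)·q_1.
Budget: p_1·q_1 + p_2·(3/4)·q_1 = I, so (4·p_1 + 3·p_2)·q_1 = 4·I.
Demand: q_1*(p_1,p_2,I) = 4·I/(4·p_1 + 3·p_2), q_2* = 3·I/(4·p_1 + 3·p_2).
Here 4·3 + 3·30.48 = 103.44, giving q_1* = 2.1268 and q_2* = 1.5951.
Utility at the optimum: U(2.1268, 1.5951) = 6.3805.

V = 6.3805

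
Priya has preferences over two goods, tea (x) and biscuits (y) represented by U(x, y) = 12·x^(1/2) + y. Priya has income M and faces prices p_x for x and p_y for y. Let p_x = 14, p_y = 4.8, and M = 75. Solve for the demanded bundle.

x* = 4.2318, y* = 3.2821

Utility is quasi-linear in y; the FOC for x is 6/√x = p_x/p_y.
Thus x* = (6·p_y/p_x)² — independent of M — with the rest of income spent on y.
Plugging in: x* = (6·4.8/14)² = 4.2318, y* = 3.2821.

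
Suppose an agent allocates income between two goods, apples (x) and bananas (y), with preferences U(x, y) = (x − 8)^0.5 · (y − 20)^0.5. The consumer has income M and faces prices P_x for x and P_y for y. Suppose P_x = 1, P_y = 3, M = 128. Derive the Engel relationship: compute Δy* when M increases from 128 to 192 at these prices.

Δy* = 10.6667

Let x' = x−8, y' = y−20. MRS = y'/x' = P_x/P_y.
Substituting into the budget: x* = 8 + 0.5·(M − 8·P_x − 20·P_y)/P_x, and y* = 20 + 0.5·(…)/P_y.
Discretionary income = 128 − 8·1 − 20·3 = 60; y* = 20 + 0.5·60/3 = 30.
At M' = 192: y* = 40.6667. Change: 40.6667 − 30 = 10.6667.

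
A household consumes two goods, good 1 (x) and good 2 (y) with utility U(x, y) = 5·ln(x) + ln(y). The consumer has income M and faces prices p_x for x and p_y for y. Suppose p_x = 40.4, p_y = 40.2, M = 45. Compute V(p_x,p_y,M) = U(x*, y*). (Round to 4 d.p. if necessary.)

V = -2.0514

The MRS is 5·y/x. Set MRS = p_x/p_y.
Rearranging, p_y·y = (1/5)·p_x·x. Substituting into the budget gives p_x·x·(1 + (1/5)) = M.
Demand: x*(p_x,p_y,M) = 5/6·M/p_x and y* = 1/6·M/p_y.
At p_x=40.4, p_y=40.2, M=45: x* = 5/6·45/40.4 = 0.9282, y* = 0.1866.
Utility at the optimum: U(0.9282, 0.1866) = -2.0514.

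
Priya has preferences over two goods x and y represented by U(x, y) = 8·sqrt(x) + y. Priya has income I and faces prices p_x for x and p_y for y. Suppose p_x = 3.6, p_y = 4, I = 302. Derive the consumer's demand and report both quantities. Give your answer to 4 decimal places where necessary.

Set MRS = p_x/p_y: 4·x^(−1/2) = p_x/p_y.
Solve: √x = 4·p_y/p_x, so x*(p_x,p_y) = (4·p_y/p_x)², and y* = (I − p_x·x*)/p_y.
Plugging in: x* = (4·4/3.6)² = 19.7531, y* = 57.7222.

x* = 19.7531, y* = 57.7222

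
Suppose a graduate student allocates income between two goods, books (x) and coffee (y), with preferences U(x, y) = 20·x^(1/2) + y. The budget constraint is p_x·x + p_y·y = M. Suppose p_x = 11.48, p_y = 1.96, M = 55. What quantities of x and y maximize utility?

x* = 2.9149, y* = 10.9881

MU_x = 10/√x, MU_y = 1. Tangency: 10/√x = p_x/p_y.
Solve: √x = 10·p_y/p_x, so x*(p_x,p_y) = (10·p_y/p_x)², and y* = (M − p_x·x*)/p_y.
Plugging in: x* = (10·1.96/11.48)² = 2.9149, y* = 10.9881.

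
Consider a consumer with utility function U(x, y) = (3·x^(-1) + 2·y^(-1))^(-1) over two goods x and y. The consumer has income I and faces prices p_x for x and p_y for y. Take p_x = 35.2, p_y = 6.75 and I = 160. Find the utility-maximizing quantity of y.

y* = 6.243

MU_x ∝ 3·x^(-2), MU_y ∝ 2·y^(-2), so MRS = (3/2)·(y/x)^(2) = p_x/p_y.
Solve for the ratio: y/x = [(2/3)·p_x/p_y]^(0.5).
With the ratio pinned down, the budget gives x* = I/(p_x + p_y·(y/x)) and y* = (y/x)·x*.
Numerically y/x = 1.864549, so x* = 160/(35.2 + 6.75·1.864549) = 3.3483 and y* = 1.864549·3.3483 = 6.243.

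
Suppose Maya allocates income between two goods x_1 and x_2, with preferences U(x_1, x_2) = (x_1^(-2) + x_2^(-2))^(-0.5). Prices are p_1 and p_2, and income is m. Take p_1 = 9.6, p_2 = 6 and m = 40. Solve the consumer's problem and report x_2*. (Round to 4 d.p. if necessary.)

MRS = MU_x_1/MU_x_2 = (x_2/x_1)^(3). Set equal to p_1/p_2.
Hence x_2/x_1 = (p_1/p_2)^(1/(3)), i.e. raised to the 1/3 power.
With the ratio pinned down, the budget gives x_1* = m/(p_1 + p_2·(x_2/x_1)) and x_2* = (x_2/x_1)·x_1*.
Numerically x_2/x_1 = 1.169607, so x_1* = 40/(9.6 + 6·1.169607) = 2.4071 and x_2* = 1.169607·2.4071 = 2.8153.

x_2* = 2.8153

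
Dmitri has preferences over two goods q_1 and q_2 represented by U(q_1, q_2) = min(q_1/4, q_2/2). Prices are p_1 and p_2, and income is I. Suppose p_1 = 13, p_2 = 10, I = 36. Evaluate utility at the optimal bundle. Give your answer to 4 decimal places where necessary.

V = 0.5

With perfect complements, no substitution: consume in ratio q_1:q_2 = 4:2.
Budget: p_1·q_1 + p_2·(1/2)·q_1 = I, so (4·p_1 + 2·p_2)·q_1 = 4·I.
Demand: q_1*(p_1,p_2,I) = 4·I/(4·p_1 + 2·p_2), q_2* = 2·I/(4·p_1 + 2·p_2).
Here 4·13 + 2·10 = 72, giving q_1* = 2 and q_2* = 1.
Utility at the optimum: U(2, 1) = 0.5.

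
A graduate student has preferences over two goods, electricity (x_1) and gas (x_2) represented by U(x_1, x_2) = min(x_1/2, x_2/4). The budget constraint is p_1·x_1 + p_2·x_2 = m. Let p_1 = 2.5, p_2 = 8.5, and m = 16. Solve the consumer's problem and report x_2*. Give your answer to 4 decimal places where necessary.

x_2* = 1.641

Leontief preferences: the optimum is at the kink where x_1/2 = x_2/4, i.e. x_2 = 2·x_1.
Budget: p_1·x_1 + p_2·2·x_1 = m, so (2·p_1 + 4·p_2)·x_1 = 2·m.
Demand: x_1*(p_1,p_2,m) = 2·m/(2·p_1 + 4·p_2), x_2* = 4·m/(2·p_1 + 4·p_2).
Here 2·2.5 + 4·8.5 = 39, giving x_2* = 1.641.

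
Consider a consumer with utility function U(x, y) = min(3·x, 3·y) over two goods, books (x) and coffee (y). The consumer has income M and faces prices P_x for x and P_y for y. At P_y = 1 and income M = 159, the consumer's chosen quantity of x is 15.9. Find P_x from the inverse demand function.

P_x = 9

Leontief preferences: the optimum is at the kink where x/3 = y/3, i.e. y = x.
Budget: P_x·x + P_y·x = M, so (3·P_x + 3·P_y)·x = 3·M.
Demand: x*(P_x,P_y,M) = 3·M/(3·P_x + 3·P_y), y* = 3·M/(3·P_x + 3·P_y).
Set x* = 15.9 in the demand function and solve for P_x: P_x = 9.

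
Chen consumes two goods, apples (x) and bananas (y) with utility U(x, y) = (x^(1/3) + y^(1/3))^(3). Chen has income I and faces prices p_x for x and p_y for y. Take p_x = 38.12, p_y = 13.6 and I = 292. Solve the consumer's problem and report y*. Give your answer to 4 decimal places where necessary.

y* = 13.4418

MRS = MU_x/MU_y = (y/x)^(2/3). Set equal to p_x/p_y.
Hence y/x = (p_x/p_y)^(1/(2/3)), i.e. raised to the 1.5 power.
Substitute y = (y/x)·x into the budget: x* = I/(p_x + p_y·(y/x)).
Numerically y/x = 4.69268, so x* = 292/(38.12 + 13.6·4.69268) = 2.8644 and y* = 4.69268·2.8644 = 13.4418.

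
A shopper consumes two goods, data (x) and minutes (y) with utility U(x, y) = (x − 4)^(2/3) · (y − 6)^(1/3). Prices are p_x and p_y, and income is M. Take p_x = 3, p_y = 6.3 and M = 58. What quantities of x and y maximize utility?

Let x' = x−4, y' = y−6. MRS = 2·y'/x' = p_x/p_y.
Substituting into the budget: x* = 4 + 2/3·(M − 4·p_x − 6·p_y)/p_x, and y* = 6 + 1/3·(…)/p_y.
Discretionary income = 58 − 4·3 − 6·6.3 = 8.2; x* = 4 + 2/3·8.2/3 = 5.8222; y* = 6 + 1/3·8.2/6.3 = 6.4339.

x* = 5.8222, y* = 6.4339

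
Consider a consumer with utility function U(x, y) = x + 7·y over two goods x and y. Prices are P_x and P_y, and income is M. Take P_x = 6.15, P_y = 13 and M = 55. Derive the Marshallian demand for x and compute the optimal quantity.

Linear utility — the consumer picks whichever good has higher MU/price: 1/6.15 = 0.1626 vs 7/13 = 0.5385.
y gives more utility per dollar, so spend all income on y: y* = M/P_y, x* = 0.
Numerically: x* = 0, y* = 4.2308.

x* = 0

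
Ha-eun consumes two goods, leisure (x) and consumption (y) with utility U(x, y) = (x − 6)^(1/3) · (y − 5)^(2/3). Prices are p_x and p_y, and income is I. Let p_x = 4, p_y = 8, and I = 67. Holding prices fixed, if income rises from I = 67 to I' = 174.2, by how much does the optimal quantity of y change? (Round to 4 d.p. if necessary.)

After buying the subsistence bundle (6, 5), a share 1/3 of the remaining income goes to x: x* = 6 + 1/3·(I − 6p_x − 5p_y)/p_x.
Discretionary income = 67 − 6·4 − 5·8 = 3; y* = 5 + 2/3·3/8 = 5.25.
At I' = 174.2: y* = 14.1833. Change: 14.1833 − 5.25 = 8.9333.

Δy* = 8.9333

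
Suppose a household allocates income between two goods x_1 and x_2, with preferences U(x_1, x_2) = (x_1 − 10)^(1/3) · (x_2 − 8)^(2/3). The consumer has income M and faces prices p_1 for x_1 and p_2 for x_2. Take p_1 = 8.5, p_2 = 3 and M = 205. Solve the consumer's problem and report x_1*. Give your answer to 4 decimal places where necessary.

x_1* = 13.7647

Let x_1' = x_1−10, x_2' = x_2−8. MRS = (1/2)·x_2'/x_1' = p_1/p_2.
Substituting into the budget: x_1* = 10 + 1/3·(M − 10·p_1 − 8·p_2)/p_1, and x_2* = 8 + 2/3·(…)/p_2.
Discretionary income = 205 − 10·8.5 − 8·3 = 96; x_1* = 10 + 1/3·96/8.5 = 13.7647.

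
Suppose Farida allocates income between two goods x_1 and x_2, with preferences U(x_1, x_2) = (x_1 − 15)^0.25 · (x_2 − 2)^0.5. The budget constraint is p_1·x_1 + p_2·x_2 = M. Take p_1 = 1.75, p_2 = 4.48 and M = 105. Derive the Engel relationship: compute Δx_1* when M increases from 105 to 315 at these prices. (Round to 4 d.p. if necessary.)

This is Cobb-Douglas in (x_1−15, x_2−2): tangency gives 0.25·p_2·(x_2−2) = 0.5·p_1·(x_1−15).
After buying the subsistence bundle (15, 2), a share 1/3 of the remaining income goes to x_1: x_1* = 15 + 1/3·(M − 15p_1 − 2p_2)/p_1.
Discretionary income = 105 − 15·1.75 − 2·4.48 = 69.79; x_1* = 15 + 1/3·69.79/1.75 = 28.2933.
At M' = 315: x_1* = 68.2933. Change: 68.2933 − 28.2933 = 40.

Δx_1* = 40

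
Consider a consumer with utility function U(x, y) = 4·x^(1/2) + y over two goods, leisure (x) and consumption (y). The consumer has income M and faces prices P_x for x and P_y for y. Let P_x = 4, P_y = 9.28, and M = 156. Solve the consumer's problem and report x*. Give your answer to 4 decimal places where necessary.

Utility is quasi-linear in y; the FOC for x is 2/√x = P_x/P_y.
Thus x* = (2·P_y/P_x)² — independent of M — with the rest of income spent on y.
Plugging in: x* = (2·9.28/4)² = 21.5296.

x* = 21.5296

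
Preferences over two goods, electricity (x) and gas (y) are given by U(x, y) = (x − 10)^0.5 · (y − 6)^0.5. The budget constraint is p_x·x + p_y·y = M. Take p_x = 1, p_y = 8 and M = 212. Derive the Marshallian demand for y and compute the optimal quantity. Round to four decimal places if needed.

Discretionary income = 212 − 10·1 − 6·8 = 154; y* = 6 + 0.5·154/8 = 15.625.

y* = 15.625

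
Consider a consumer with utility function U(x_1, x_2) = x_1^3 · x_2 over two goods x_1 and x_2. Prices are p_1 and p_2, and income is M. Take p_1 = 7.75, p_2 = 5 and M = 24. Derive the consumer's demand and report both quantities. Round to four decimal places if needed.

The MRS is 3·x_2/x_1. Set MRS = p_1/p_2.
So 3·p_2·x_2 = p_1·x_1; combined with the budget, a share 0.75 of income goes to x_1.
Demand: x_1*(p_1,p_2,M) = 0.75·M/p_1 and x_2* = 0.25·M/p_2.
At p_1=7.75, p_2=5, M=24: x_1* = 0.75·24/7.75 = 2.3226, x_2* = 1.2.

x_1* = 2.3226, x_2* = 1.2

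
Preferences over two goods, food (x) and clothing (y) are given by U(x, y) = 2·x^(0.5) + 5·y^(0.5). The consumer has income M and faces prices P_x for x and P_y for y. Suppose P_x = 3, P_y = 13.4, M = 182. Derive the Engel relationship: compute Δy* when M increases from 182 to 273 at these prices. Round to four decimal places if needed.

MRS = MU_x/MU_y = (2/5)·(y/x)^(0.5). Set equal to P_x/P_y.
Solve for the ratio: y/x = [(5/2)·P_x/P_y]^(2).
With the ratio pinned down, the budget gives x* = M/(P_x + P_y·(y/x)) and y* = (y/x)·x*.
Numerically y/x = 0.313266, so x* = 182/(3 + 13.4·0.313266) = 25.2856 and y* = 0.313266·25.2856 = 7.9211.
At M' = 273: y* = 11.8817. Change: 11.8817 − 7.9211 = 3.9606.

Δy* = 3.9606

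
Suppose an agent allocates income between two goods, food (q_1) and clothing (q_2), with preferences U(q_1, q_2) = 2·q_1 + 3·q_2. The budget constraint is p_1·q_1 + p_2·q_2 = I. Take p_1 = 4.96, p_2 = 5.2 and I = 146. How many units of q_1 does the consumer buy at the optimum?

Perfect substitutes: compare marginal utility per dollar. 2/p_1 vs 3/p_2 → 0.4032 vs 0.5769.
q_2 gives more utility per dollar, so spend all income on q_2: q_2* = I/p_2, q_1* = 0.
Numerically: q_1* = 0, q_2* = 28.0769.

q_1* = 0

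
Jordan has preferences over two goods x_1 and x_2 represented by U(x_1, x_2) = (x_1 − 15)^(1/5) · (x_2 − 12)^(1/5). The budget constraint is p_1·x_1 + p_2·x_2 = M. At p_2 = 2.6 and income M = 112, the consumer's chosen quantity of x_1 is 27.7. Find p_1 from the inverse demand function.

p_1 = 2

MRS = (x_2−12)/(x_1−15). Tangency with p_1/p_2 gives x_2−12 = (p_1/p_2)·(x_1−15).
Substituting into the budget: x_1* = 15 + 0.5·(M − 15·p_1 − 12·p_2)/p_1, and x_2* = 12 + 0.5·(…)/p_2.
Set x_1* = 27.7 in the demand function and solve for p_1: p_1 = 2.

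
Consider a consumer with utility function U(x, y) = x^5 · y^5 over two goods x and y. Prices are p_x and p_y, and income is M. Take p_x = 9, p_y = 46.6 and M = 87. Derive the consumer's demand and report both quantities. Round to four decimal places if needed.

Tangency: MRS = y/x = p_x/p_y.
So 5·p_y·y = 5·p_x·x; combined with the budget, a share 0.5 of income goes to x.
Demand: x*(p_x,p_y,M) = 0.5·M/p_x and y* = 0.5·M/p_y.
At p_x=9, p_y=46.6, M=87: x* = 0.5·87/9 = 4.8333, y* = 0.9335.

x* = 4.8333, y* = 0.9335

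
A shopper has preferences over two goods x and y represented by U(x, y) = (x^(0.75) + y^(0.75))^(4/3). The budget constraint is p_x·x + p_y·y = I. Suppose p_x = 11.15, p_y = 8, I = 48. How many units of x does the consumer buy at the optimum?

x* = 1.1612

MRS = MU_x/MU_y = (y/x)^(0.25). Set equal to p_x/p_y.
Solve for the ratio: y/x = [p_x/p_y]^(4).
With the ratio pinned down, the budget gives x* = I/(p_x + p_y·(y/x)) and y* = (y/x)·x*.
Numerically y/x = 3.773458, so x* = 48/(11.15 + 8·3.773458) = 1.1612.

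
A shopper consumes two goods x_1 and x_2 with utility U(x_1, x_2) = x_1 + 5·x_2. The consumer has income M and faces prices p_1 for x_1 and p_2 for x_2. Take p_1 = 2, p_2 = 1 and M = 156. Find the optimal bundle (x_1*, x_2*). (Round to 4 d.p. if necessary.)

x_1* = 0, x_2* = 156

Linear utility — the consumer picks whichever good has higher MU/price: 1/2 = 0.5 vs 5/1 = 5.
x_2 gives more utility per dollar, so spend all income on x_2: x_2* = M/p_2, x_1* = 0.
Numerically: x_1* = 0, x_2* = 156.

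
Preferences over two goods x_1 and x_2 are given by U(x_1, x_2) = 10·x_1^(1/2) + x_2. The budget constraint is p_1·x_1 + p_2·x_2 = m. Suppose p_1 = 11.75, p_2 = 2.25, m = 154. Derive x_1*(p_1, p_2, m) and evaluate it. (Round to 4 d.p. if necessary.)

MU_x_1 = 5/√x_1, MU_x_2 = 1. Tangency: 5/√x_1 = p_1/p_2.
Thus x_1* = (5·p_2/p_1)² — independent of m — with the rest of income spent on x_2.
Plugging in: x_1* = (5·2.25/11.75)² = 0.9167.

x_1* = 0.9167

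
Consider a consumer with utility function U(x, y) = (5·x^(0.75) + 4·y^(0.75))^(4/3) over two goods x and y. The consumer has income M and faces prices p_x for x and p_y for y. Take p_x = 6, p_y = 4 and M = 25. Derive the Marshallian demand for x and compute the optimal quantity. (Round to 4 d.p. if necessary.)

x* = 1.7489

MU_x ∝ 5·x^(-0.25), MU_y ∝ 4·y^(-0.25), so MRS = (5/4)·(y/x)^(0.25) = p_x/p_y.
Hence y/x = ((4/5)·p_x/p_y)^(1/(0.25)), i.e. raised to the 4 power.
With the ratio pinned down, the budget gives x* = M/(p_x + p_y·(y/x)) and y* = (y/x)·x*.
Numerically y/x = 2.0736, so x* = 25/(6 + 4·2.0736) = 1.7489.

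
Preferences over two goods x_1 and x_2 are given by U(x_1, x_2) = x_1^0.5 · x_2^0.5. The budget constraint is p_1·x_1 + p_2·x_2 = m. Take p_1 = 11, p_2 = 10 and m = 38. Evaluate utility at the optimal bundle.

Tangency: MRS = x_2/x_1 = p_1/p_2.
So 0.5·p_2·x_2 = 0.5·p_1·x_1; combined with the budget, a share 0.5 of income goes to x_1.
Demand: x_1*(p_1,p_2,m) = 0.5·m/p_1 and x_2* = 0.5·m/p_2.
At p_1=11, p_2=10, m=38: x_1* = 0.5·38/11 = 1.7273, x_2* = 1.9.
Utility at the optimum: U(1.7273, 1.9) = 1.8116.

V = 1.8116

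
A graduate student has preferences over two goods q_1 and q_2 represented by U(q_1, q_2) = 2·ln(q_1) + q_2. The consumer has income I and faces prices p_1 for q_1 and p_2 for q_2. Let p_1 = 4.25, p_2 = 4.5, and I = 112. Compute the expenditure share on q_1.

share on q_1 = 0.0804

Set MRS = p_1/p_2: (2/q_1)/1 = p_1/p_2.
So q_1*(p_1,p_2) = 2·p_2/p_1, independent of income; and q_2* = (I − 2·p_2)/p_2.
At the given prices: q_1* = 2·4.5/4.25 = 2.1176, and q_2* = 22.8889.
Expenditure on q_1: 4.25·2.1176 = 9; share = 0.0804.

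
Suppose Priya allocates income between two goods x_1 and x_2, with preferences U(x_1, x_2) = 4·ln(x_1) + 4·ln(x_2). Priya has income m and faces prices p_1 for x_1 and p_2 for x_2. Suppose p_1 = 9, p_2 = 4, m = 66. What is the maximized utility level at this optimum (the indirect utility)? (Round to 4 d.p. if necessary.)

V = 13.638

MU_x_1/MU_x_2 = (4·x_2)/(4·x_1); tangency sets this equal to p_1/p_2.
Rearranging, p_2·x_2 = p_1·x_1. Substituting into the budget gives p_1·x_1·(1 + 1) = m.
Demand: x_1*(p_1,p_2,m) = 0.5·m/p_1 and x_2* = 0.5·m/p_2.
At p_1=9, p_2=4, m=66: x_1* = 0.5·66/9 = 3.6667, x_2* = 8.25.
Utility at the optimum: U(3.6667, 8.25) = 13.638.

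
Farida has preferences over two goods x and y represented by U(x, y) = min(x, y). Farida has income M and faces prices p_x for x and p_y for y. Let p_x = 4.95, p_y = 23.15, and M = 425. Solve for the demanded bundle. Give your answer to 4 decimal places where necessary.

x* = 15.1246, y* = 15.1246

Leontief preferences: the optimum is at the kink where x/1 = y/1, i.e. y = x.
Budget: p_x·x + p_y·x = M, so (p_x + p_y)·x = M.
Demand: x*(p_x,p_y,M) = M/(p_x + p_y), y* = M/(p_x + p_y).
Here 4.95 + 23.15 = 28.1, giving x* = 15.1246 and y* = 15.1246.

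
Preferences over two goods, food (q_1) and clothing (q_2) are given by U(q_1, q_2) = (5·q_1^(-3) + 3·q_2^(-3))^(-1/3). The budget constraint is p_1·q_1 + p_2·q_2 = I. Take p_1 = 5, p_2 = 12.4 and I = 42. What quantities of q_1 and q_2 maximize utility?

From the CES first-order condition, (5/3)·(q_2/q_1)^(4) = p_1/p_2.
Solve for the ratio: q_2/q_1 = [(3/5)·p_1/p_2]^(0.25).
Substitute q_2 = (q_2/q_1)·q_1 into the budget: q_1* = I/(p_1 + p_2·(q_2/q_1)).
Numerically q_2/q_1 = 0.701334, so q_1* = 42/(5 + 12.4·0.701334) = 3.0665 and q_2* = 0.701334·3.0665 = 2.1506.

q_1* = 3.0665, q_2* = 2.1506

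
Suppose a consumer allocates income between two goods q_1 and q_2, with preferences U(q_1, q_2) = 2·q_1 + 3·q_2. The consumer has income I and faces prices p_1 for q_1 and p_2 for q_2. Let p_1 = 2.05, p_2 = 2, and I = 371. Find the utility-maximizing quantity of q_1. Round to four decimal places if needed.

q_1* = 0

q_2 gives more utility per dollar, so spend all income on q_2: q_2* = I/p_2, q_1* = 0.
Numerically: q_1* = 0, q_2* = 185.5.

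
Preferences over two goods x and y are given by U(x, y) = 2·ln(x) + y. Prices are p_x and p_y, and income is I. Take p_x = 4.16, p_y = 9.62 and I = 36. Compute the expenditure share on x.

share on x = 0.5344

Set MRS = p_x/p_y: (2/x)/1 = p_x/p_y.
So x*(p_x,p_y) = 2·p_y/p_x, independent of income; and y* = (I − 2·p_y)/p_y.
At the given prices: x* = 2·9.62/4.16 = 4.625, and y* = 1.7422.
Expenditure on x: 4.16·4.625 = 19.24; share = 0.5344.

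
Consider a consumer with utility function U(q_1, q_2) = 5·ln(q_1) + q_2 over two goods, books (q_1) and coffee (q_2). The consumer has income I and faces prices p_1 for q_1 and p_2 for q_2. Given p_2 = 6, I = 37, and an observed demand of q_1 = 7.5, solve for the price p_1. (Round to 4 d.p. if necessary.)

p_1 = 4

Set MRS = p_1/p_2: (5/q_1)/1 = p_1/p_2.
So q_1*(p_1,p_2) = 5·p_2/p_1, independent of income; and q_2* = (I − 5·p_2)/p_2.
Set q_1* = 7.5 in the demand function and solve for p_1: p_1 = 4.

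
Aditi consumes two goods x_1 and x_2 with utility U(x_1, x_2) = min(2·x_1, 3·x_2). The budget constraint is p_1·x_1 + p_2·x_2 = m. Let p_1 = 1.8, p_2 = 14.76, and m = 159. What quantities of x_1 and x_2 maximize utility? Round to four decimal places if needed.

Leontief preferences: the optimum is at the kink where x_1/3 = x_2/2, i.e. x_2 = (2/3)·x_1.
Budget: p_1·x_1 + p_2·(2/3)·x_1 = m, so (3·p_1 + 2·p_2)·x_1 = 3·m.
Demand: x_1*(p_1,p_2,m) = 3·m/(3·p_1 + 2·p_2), x_2* = 2·m/(3·p_1 + 2·p_2).
Here 3·1.8 + 2·14.76 = 34.92, giving x_1* = 13.6598 and x_2* = 9.1065.

x_1* = 13.6598, x_2* = 9.1065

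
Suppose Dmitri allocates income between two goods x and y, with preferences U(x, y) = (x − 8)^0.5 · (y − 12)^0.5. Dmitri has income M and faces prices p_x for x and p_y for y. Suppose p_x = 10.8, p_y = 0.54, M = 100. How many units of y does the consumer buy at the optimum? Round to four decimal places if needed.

y* = 18.5926

Let x' = x−8, y' = y−12. MRS = y'/x' = p_x/p_y.
Substituting into the budget: x* = 8 + 0.5·(M − 8·p_x − 12·p_y)/p_x, and y* = 12 + 0.5·(…)/p_y.
Discretionary income = 100 − 8·10.8 − 12·0.54 = 7.12; y* = 12 + 0.5·7.12/0.54 = 18.5926.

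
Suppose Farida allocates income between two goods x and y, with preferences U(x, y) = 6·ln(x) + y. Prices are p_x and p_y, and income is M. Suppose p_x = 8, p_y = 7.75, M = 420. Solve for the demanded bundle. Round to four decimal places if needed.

So x*(p_x,p_y) = 6·p_y/p_x, independent of income; and y* = (M − 6·p_y)/p_y.
At the given prices: x* = 6·7.75/8 = 5.8125, and y* = 48.1935.

x* = 5.8125, y* = 48.1935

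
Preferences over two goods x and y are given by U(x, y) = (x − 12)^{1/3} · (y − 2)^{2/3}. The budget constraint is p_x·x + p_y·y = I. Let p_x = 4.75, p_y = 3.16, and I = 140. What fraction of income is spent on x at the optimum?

share on x = 0.5897

MRS = (1/2)·(y−2)/(x−12). Tangency with p_x/p_y gives y−2 = 2·(p_x/p_y)·(x−12).
Substituting into the budget: x* = 12 + 1/3·(I − 12·p_x − 2·p_y)/p_x, and y* = 2 + 2/3·(…)/p_y.
Discretionary income = 140 − 12·4.75 − 2·3.16 = 76.68; x* = 12 + 1/3·76.68/4.75 = 17.3811; y* = 2 + 2/3·76.68/3.16 = 18.1772.
Expenditure on x: 4.75·17.3811 = 82.56; share = 0.5897.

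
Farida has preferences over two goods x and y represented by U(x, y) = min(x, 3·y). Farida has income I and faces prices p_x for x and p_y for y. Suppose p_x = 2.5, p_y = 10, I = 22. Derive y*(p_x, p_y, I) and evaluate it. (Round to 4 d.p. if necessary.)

With perfect complements, no substitution: consume in ratio x:y = 3:1.
Budget: p_x·x + p_y·(1/3)·x = I, so (3·p_x + p_y)·x = 3·I.
Demand: x*(p_x,p_y,I) = 3·I/(3·p_x + p_y), y* = I/(3·p_x + p_y).
Here 3·2.5 + 10 = 17.5, giving y* = 1.2571.

y* = 1.2571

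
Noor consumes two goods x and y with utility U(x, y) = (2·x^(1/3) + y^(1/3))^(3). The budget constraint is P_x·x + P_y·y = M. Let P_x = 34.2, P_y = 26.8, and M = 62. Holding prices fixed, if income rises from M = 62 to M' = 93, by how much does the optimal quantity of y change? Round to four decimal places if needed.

Substitute y = (y/x)·x into the budget: x* = M/(P_x + P_y·(y/x)).
Numerically y/x = 0.509673, so x* = 62/(34.2 + 26.8·0.509673) = 1.2955 and y* = 0.509673·1.2955 = 0.6603.
At M' = 93: y* = 0.9904. Change: 0.9904 − 0.6603 = 0.3301.

Δy* = 0.3301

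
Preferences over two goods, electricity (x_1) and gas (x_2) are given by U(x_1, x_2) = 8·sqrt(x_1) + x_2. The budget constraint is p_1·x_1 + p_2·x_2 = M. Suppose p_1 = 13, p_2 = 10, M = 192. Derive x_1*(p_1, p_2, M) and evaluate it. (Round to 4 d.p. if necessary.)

x_1* = 9.4675

MU_x_1 = 4/√x_1, MU_x_2 = 1. Tangency: 4/√x_1 = p_1/p_2.
Thus x_1* = (4·p_2/p_1)² — independent of M — with the rest of income spent on x_2.
Plugging in: x_1* = (4·10/13)² = 9.4675.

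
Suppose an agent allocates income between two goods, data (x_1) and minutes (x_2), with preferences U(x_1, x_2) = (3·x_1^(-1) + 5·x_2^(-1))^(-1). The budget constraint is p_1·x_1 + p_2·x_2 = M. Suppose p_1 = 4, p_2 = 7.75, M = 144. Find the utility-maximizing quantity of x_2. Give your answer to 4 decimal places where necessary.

x_2* = 11.9376

MU_x_1 ∝ 3·x_1^(-2), MU_x_2 ∝ 5·x_2^(-2), so MRS = (3/5)·(x_2/x_1)^(2) = p_1/p_2.
Solve for the ratio: x_2/x_1 = [(5/3)·p_1/p_2]^(0.5).
Substitute x_2 = (x_2/x_1)·x_1 into the budget: x_1* = M/(p_1 + p_2·(x_2/x_1)).
Numerically x_2/x_1 = 0.927478, so x_1* = 144/(4 + 7.75·0.927478) = 12.871 and x_2* = 0.927478·12.871 = 11.9376.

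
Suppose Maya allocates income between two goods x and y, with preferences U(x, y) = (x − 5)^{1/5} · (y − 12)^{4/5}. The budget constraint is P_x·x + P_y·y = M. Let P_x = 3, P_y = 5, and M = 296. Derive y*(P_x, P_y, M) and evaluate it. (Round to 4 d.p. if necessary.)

MRS = (1/4)·(y−12)/(x−5). Tangency with P_x/P_y gives y−12 = 4·(P_x/P_y)·(x−5).
After buying the subsistence bundle (5, 12), a share 0.2 of the remaining income goes to x: x* = 5 + 0.2·(M − 5P_x − 12P_y)/P_x.
Discretionary income = 296 − 5·3 − 12·5 = 221; y* = 12 + 0.8·221/5 = 47.36.

y* = 47.36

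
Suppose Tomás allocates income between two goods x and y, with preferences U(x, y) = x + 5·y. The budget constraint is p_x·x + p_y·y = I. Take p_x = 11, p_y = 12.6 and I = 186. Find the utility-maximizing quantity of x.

Linear utility — the consumer picks whichever good has higher MU/price: 1/11 = 0.0909 vs 5/12.6 = 0.3968.
y gives more utility per dollar, so spend all income on y: y* = I/p_y, x* = 0.
Numerically: x* = 0, y* = 14.7619.

x* = 0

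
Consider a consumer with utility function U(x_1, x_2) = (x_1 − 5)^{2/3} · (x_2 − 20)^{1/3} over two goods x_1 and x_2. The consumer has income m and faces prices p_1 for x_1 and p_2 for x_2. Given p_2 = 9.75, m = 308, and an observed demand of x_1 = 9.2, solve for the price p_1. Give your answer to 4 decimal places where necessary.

This is Cobb-Douglas in (x_1−5, x_2−20): tangency gives 2/3·p_2·(x_2−20) = 1/3·p_1·(x_1−5).
Substituting into the budget: x_1* = 5 + 2/3·(m − 5·p_1 − 20·p_2)/p_1, and x_2* = 20 + 1/3·(…)/p_2.
Set x_1* = 9.2 in the demand function and solve for p_1: p_1 = 10.

p_1 = 10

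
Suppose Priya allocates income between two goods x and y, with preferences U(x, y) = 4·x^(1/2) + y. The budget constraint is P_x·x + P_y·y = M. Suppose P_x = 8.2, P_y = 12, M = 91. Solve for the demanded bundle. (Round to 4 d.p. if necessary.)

x* = 8.5663, y* = 1.7297

Plugging in: x* = (2·12/8.2)² = 8.5663, y* = 1.7297.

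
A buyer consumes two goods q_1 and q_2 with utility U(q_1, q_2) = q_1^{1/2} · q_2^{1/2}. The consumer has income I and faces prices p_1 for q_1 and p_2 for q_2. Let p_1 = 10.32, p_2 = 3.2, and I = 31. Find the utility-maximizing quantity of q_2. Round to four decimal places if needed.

MU_q_1/MU_q_2 = (0.5·q_2)/(0.5·q_1); tangency sets this equal to p_1/p_2.
So 0.5·p_2·q_2 = 0.5·p_1·q_1; combined with the budget, a share 0.5 of income goes to q_1.
Demand: q_1*(p_1,p_2,I) = 0.5·I/p_1 and q_2* = 0.5·I/p_2.
At p_1=10.32, p_2=3.2, I=31: q_2* = 0.5·31/3.2 = 4.8438.

q_2* = 4.8438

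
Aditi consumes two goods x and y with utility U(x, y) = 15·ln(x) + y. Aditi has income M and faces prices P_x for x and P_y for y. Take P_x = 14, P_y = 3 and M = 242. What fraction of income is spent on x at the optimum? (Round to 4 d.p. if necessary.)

MU_x = 15/x, MU_y = 1. Tangency: 15/x = P_x/P_y.
So x*(P_x,P_y) = 15·P_y/P_x, independent of income; and y* = (M − 15·P_y)/P_y.
At the given prices: x* = 15·3/14 = 3.2143, and y* = 65.6667.
Expenditure on x: 14·3.2143 = 45; share = 0.186.

share on x = 0.186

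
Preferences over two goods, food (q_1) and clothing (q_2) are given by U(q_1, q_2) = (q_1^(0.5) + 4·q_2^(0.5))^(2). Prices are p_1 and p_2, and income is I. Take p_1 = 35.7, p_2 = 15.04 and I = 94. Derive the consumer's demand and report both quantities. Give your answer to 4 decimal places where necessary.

From the CES first-order condition, (1/4)·(q_2/q_1)^(0.5) = p_1/p_2.
Solve for the ratio: q_2/q_1 = [4·p_1/p_2]^(2).
Substitute q_2 = (q_2/q_1)·q_1 into the budget: q_1* = I/(p_1 + p_2·(q_2/q_1)).
Numerically q_2/q_1 = 90.148964, so q_1* = 94/(35.7 + 15.04·90.148964) = 0.0676 and q_2* = 90.148964·0.0676 = 6.0897.

q_1* = 0.0676, q_2* = 6.0897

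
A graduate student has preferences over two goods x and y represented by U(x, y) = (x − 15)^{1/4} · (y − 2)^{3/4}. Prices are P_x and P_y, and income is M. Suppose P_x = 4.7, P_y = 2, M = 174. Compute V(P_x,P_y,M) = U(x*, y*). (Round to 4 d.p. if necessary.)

V = 22.8985

Discretionary income = 174 − 15·4.7 − 2·2 = 99.5; x* = 15 + 0.25·99.5/4.7 = 20.2926; y* = 2 + 0.75·99.5/2 = 39.3125.
Utility at the optimum: U(20.2926, 39.3125) = 22.8985.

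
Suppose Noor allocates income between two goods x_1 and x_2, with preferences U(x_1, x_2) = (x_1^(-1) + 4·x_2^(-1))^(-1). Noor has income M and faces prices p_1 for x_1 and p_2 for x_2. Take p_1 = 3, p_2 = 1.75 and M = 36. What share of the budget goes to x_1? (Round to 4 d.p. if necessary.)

From the CES first-order condition, (1/4)·(x_2/x_1)^(2) = p_1/p_2.
Solve for the ratio: x_2/x_1 = [4·p_1/p_2]^(0.5).
Substitute x_2 = (x_2/x_1)·x_1 into the budget: x_1* = M/(p_1 + p_2·(x_2/x_1)).
Numerically x_2/x_1 = 2.618615, so x_1* = 36/(3 + 1.75·2.618615) = 4.7477 and x_2* = 2.618615·4.7477 = 12.4325.
Expenditure on x_1: 3·4.7477 = 14.2432; share = 0.3956.

share on x_1 = 0.3956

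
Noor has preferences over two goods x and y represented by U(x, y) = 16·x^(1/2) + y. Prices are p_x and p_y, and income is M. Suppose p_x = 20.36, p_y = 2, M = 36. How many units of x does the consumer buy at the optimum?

x* = 0.6176

Plugging in: x* = (8·2/20.36)² = 0.6176.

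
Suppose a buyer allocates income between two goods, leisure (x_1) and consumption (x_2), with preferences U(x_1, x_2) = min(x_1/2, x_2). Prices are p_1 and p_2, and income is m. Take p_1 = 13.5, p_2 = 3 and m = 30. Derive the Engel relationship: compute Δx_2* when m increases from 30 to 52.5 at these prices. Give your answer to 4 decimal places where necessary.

Leontief preferences: the optimum is at the kink where x_1/2 = x_2/1, i.e. x_2 = (1/2)·x_1.
Budget: p_1·x_1 + p_2·(1/2)·x_1 = m, so (2·p_1 + p_2)·x_1 = 2·m.
Demand: x_1*(p_1,p_2,m) = 2·m/(2·p_1 + p_2), x_2* = m/(2·p_1 + p_2).
Here 2·13.5 + 3 = 30, giving x_2* = 1.
At m' = 52.5: x_2* = 1.75. Change: 1.75 − 1 = 0.75.

Δx_2* = 0.75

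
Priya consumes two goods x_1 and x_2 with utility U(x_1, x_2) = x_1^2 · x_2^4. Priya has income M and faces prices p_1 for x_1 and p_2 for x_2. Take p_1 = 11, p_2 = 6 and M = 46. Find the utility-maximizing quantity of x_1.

x_1* = 1.3939

Tangency: MRS = (1/2)·x_2/x_1 = p_1/p_2.
Rearranging, p_2·x_2 = 2·p_1·x_1. Substituting into the budget gives p_1·x_1·(1 + 2) = M.
Demand: x_1*(p_1,p_2,M) = 1/3·M/p_1 and x_2* = 2/3·M/p_2.
At p_1=11, p_2=6, M=46: x_1* = 1/3·46/11 = 1.3939.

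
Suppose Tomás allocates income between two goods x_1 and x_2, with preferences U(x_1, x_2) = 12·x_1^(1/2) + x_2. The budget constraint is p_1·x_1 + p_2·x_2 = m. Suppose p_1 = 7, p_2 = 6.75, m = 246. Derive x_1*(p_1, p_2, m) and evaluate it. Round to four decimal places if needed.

x_1* = 33.4745

Set MRS = p_1/p_2: 6·x_1^(−1/2) = p_1/p_2.
Solve: √x_1 = 6·p_2/p_1, so x_1*(p_1,p_2) = (6·p_2/p_1)², and x_2* = (m − p_1·x_1*)/p_2.
Plugging in: x_1* = (6·6.75/7)² = 33.4745.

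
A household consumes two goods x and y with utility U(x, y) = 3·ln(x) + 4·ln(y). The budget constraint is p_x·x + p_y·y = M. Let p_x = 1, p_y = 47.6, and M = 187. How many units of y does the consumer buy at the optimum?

The MRS is (3/4)·y/x. Set MRS = p_x/p_y.
So 3·p_y·y = 4·p_x·x; combined with the budget, a share 3/7 of income goes to x.
Demand: x*(p_x,p_y,M) = 3/7·M/p_x and y* = 4/7·M/p_y.
At p_x=1, p_y=47.6, M=187: y* = 4/7·187/47.6 = 2.2449.

y* = 2.2449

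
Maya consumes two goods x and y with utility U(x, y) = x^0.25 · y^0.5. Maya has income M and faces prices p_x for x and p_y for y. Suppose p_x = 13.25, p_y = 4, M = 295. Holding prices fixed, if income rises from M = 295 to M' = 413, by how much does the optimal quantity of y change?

The MRS is (1/2)·y/x. Set MRS = p_x/p_y.
So 0.25·p_y·y = 0.5·p_x·x; combined with the budget, a share 1/3 of income goes to x.
Demand: x*(p_x,p_y,M) = 1/3·M/p_x and y* = 2/3·M/p_y.
At p_x=13.25, p_y=4, M=295: y* = 2/3·295/4 = 49.1667.
At M' = 413: y* = 68.8333. Change: 68.8333 − 49.1667 = 19.6667.

Δy* = 19.6667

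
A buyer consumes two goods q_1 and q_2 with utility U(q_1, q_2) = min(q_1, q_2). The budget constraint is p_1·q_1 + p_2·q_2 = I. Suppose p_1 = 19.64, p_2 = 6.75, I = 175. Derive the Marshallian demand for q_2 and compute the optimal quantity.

With perfect complements, no substitution: consume in ratio q_1:q_2 = 1:1.
Budget: p_1·q_1 + p_2·q_1 = I, so (p_1 + p_2)·q_1 = I.
Demand: q_1*(p_1,p_2,I) = I/(p_1 + p_2), q_2* = I/(p_1 + p_2).
Here 19.64 + 6.75 = 26.39, giving q_2* = 6.6313.

q_2* = 6.6313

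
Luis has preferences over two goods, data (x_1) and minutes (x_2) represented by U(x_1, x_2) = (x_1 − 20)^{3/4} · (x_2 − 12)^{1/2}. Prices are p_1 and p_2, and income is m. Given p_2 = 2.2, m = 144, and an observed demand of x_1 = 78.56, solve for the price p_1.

MRS = (3/2)·(x_2−12)/(x_1−20). Tangency with p_1/p_2 gives x_2−12 = (2/3)·(p_1/p_2)·(x_1−20).
Substituting into the budget: x_1* = 20 + 0.6·(m − 20·p_1 − 12·p_2)/p_1, and x_2* = 12 + 0.4·(…)/p_2.
Set x_1* = 78.56 in the demand function and solve for p_1: p_1 = 1.

p_1 = 1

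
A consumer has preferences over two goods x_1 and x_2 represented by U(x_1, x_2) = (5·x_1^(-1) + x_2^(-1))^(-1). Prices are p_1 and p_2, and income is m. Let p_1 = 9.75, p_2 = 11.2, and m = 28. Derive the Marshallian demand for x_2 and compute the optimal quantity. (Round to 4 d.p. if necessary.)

MRS = MU_x_1/MU_x_2 = 5·(x_2/x_1)^(2). Set equal to p_1/p_2.
Solve for the ratio: x_2/x_1 = [(1/5)·p_1/p_2]^(0.5).
With the ratio pinned down, the budget gives x_1* = m/(p_1 + p_2·(x_2/x_1)) and x_2* = (x_2/x_1)·x_1*.
Numerically x_2/x_1 = 0.417261, so x_1* = 28/(9.75 + 11.2·0.417261) = 1.9413 and x_2* = 0.417261·1.9413 = 0.81.

x_2* = 0.81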